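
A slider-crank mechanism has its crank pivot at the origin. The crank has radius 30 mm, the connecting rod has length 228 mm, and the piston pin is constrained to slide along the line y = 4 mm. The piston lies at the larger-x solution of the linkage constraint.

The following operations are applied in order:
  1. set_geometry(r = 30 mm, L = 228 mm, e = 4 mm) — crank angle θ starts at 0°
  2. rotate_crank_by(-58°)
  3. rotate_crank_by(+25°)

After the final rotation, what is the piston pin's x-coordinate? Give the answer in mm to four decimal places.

252.2511

set_geometry: r = 30 mm, L = 228 mm, e = 4 mm; θ ← 0°
rotate_crank_by(-58°): θ ← 0° -58° = -58°
rotate_crank_by(+25°): θ ← -58° +25° = -33°
crank pin P = (r cos θ, r sin θ) = (25.160117, -16.339171)
h = r sin θ − e = -16.339171 − 4 = -20.339171
x = r cos θ + √(L² − h²) = 25.160117 + √(51984.0 − 413.6819) = 25.160117 + 227.090991 = 252.251108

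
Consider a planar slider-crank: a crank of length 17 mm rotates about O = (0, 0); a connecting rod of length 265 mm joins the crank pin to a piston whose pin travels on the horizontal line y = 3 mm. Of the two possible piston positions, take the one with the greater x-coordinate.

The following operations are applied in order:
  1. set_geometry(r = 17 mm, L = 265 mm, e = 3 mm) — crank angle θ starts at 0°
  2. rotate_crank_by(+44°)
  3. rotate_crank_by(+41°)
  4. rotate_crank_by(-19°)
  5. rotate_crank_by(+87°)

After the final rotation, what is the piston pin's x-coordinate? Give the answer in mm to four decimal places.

249.8109

set_geometry: r = 17 mm, L = 265 mm, e = 3 mm; θ ← 0°
rotate_crank_by(+44°): θ ← 0° +44° = 44°
rotate_crank_by(+41°): θ ← 44° +41° = 85°
rotate_crank_by(-19°): θ ← 85° -19° = 66°
rotate_crank_by(+87°): θ ← 66° +87° = 153°
crank pin P = (r cos θ, r sin θ) = (-15.147111, 7.717838)
h = r sin θ − e = 7.717838 − 3 = 4.717838
x = r cos θ + √(L² − h²) = -15.147111 + √(70225.0 − 22.2580) = -15.147111 + 264.958000 = 249.810890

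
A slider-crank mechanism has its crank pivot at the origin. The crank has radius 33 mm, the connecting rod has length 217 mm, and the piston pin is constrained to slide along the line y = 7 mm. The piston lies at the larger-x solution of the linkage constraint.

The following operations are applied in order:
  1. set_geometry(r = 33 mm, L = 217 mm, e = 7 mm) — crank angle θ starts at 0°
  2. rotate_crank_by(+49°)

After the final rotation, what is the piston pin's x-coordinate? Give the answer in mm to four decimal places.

237.9100

set_geometry: r = 33 mm, L = 217 mm, e = 7 mm; θ ← 0°
rotate_crank_by(+49°): θ ← 0° +49° = 49°
crank pin P = (r cos θ, r sin θ) = (21.649948, 24.905416)
h = r sin θ − e = 24.905416 − 7 = 17.905416
x = r cos θ + √(L² − h²) = 21.649948 + √(47089.0 − 320.6039) = 21.649948 + 216.260020 = 237.909968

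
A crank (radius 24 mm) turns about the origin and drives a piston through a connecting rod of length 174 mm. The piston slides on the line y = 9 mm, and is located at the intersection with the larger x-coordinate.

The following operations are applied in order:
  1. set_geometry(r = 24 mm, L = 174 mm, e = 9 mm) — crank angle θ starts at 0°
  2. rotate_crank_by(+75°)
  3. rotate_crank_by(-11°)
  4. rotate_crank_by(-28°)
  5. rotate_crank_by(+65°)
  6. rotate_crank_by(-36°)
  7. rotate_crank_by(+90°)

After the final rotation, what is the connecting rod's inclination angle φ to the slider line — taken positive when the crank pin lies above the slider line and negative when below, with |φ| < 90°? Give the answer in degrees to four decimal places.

0.3763

set_geometry: r = 24 mm, L = 174 mm, e = 9 mm; θ ← 0°
rotate_crank_by(+75°): θ ← 0° +75° = 75°
rotate_crank_by(-11°): θ ← 75° -11° = 64°
rotate_crank_by(-28°): θ ← 64° -28° = 36°
rotate_crank_by(+65°): θ ← 36° +65° = 101°
rotate_crank_by(-36°): θ ← 101° -36° = 65°
rotate_crank_by(+90°): θ ← 65° +90° = 155°
crank pin P = (r cos θ, r sin θ) = (-21.751387, 10.142838)
h = r sin θ − e = 10.142838 − 9 = 1.142838
sin φ = h / L = 1.142838 / 174 = 0.00656804
φ = arcsin(0.00656804) = 0.376323°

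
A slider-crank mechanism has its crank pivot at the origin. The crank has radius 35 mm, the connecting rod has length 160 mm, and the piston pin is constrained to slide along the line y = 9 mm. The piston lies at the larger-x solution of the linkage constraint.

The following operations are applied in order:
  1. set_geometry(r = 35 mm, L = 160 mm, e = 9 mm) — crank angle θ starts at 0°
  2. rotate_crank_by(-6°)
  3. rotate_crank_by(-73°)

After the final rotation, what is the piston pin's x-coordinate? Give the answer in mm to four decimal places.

set_geometry: r = 35 mm, L = 160 mm, e = 9 mm; θ ← 0°
rotate_crank_by(-6°): θ ← 0° -6° = -6°
rotate_crank_by(-73°): θ ← -6° -73° = -79°
crank pin P = (r cos θ, r sin θ) = (6.678315, -34.356951)
h = r sin θ − e = -34.356951 − 9 = -43.356951
x = r cos θ + √(L² − h²) = 6.678315 + √(25600.0 − 1879.8252) = 6.678315 + 154.013554 = 160.691869

160.6919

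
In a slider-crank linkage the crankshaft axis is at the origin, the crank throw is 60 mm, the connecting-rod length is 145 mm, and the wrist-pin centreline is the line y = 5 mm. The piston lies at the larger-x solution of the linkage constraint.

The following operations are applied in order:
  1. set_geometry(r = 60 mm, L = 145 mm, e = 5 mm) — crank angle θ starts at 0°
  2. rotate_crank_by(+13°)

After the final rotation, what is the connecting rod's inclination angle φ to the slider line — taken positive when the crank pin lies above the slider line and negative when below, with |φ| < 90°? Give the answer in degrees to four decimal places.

3.3595

set_geometry: r = 60 mm, L = 145 mm, e = 5 mm; θ ← 0°
rotate_crank_by(+13°): θ ← 0° +13° = 13°
crank pin P = (r cos θ, r sin θ) = (58.462204, 13.497063)
h = r sin θ − e = 13.497063 − 5 = 8.497063
sin φ = h / L = 8.497063 / 145 = 0.05860044
φ = arcsin(0.05860044) = 3.359482°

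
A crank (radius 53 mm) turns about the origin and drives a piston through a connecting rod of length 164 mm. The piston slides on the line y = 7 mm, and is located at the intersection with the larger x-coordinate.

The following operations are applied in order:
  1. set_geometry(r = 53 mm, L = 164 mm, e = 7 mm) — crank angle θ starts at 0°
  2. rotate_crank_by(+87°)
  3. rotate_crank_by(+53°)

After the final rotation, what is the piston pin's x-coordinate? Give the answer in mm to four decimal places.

set_geometry: r = 53 mm, L = 164 mm, e = 7 mm; θ ← 0°
rotate_crank_by(+87°): θ ← 0° +87° = 87°
rotate_crank_by(+53°): θ ← 87° +53° = 140°
crank pin P = (r cos θ, r sin θ) = (-40.600355, 34.067743)
h = r sin θ − e = 34.067743 − 7 = 27.067743
x = r cos θ + √(L² − h²) = -40.600355 + √(26896.0 − 732.6627) = -40.600355 + 161.750849 = 121.150494

121.1505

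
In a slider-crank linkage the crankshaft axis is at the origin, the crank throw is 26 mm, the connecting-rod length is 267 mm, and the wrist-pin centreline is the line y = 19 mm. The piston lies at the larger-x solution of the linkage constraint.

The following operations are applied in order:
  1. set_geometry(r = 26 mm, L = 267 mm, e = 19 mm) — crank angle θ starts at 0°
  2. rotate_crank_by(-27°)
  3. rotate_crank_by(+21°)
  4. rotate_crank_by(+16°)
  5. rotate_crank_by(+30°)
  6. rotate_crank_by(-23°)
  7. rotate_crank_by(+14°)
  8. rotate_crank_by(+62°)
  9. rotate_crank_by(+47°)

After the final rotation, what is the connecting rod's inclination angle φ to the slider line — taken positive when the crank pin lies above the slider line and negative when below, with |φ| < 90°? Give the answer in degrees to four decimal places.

set_geometry: r = 26 mm, L = 267 mm, e = 19 mm; θ ← 0°
rotate_crank_by(-27°): θ ← 0° -27° = -27°
rotate_crank_by(+21°): θ ← -27° +21° = -6°
rotate_crank_by(+16°): θ ← -6° +16° = 10°
rotate_crank_by(+30°): θ ← 10° +30° = 40°
rotate_crank_by(-23°): θ ← 40° -23° = 17°
rotate_crank_by(+14°): θ ← 17° +14° = 31°
rotate_crank_by(+62°): θ ← 31° +62° = 93°
rotate_crank_by(+47°): θ ← 93° +47° = 140°
crank pin P = (r cos θ, r sin θ) = (-19.917156, 16.712478)
h = r sin θ − e = 16.712478 − 19 = -2.287522
sin φ = h / L = -2.287522 / 267 = -0.00856750
φ = arcsin(-0.00856750) = -0.490888°

-0.4909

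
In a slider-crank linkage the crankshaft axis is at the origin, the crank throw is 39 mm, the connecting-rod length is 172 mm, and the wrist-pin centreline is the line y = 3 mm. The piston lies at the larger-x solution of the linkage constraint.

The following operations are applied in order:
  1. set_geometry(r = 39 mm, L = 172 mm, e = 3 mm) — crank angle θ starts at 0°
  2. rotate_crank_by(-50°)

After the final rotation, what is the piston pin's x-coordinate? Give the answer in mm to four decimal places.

set_geometry: r = 39 mm, L = 172 mm, e = 3 mm; θ ← 0°
rotate_crank_by(-50°): θ ← 0° -50° = -50°
crank pin P = (r cos θ, r sin θ) = (25.068717, -29.875733)
h = r sin θ − e = -29.875733 − 3 = -32.875733
x = r cos θ + √(L² − h²) = 25.068717 + √(29584.0 − 1080.8138) = 25.068717 + 168.828866 = 193.897583

193.8976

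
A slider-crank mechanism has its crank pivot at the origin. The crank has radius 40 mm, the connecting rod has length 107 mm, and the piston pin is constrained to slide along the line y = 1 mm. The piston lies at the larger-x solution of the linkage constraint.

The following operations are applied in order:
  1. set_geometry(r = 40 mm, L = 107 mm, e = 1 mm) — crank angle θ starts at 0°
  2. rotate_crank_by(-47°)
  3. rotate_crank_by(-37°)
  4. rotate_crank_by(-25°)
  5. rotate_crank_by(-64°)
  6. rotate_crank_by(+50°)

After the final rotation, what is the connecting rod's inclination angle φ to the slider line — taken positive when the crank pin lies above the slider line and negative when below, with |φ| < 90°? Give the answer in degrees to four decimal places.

-18.8364

set_geometry: r = 40 mm, L = 107 mm, e = 1 mm; θ ← 0°
rotate_crank_by(-47°): θ ← 0° -47° = -47°
rotate_crank_by(-37°): θ ← -47° -37° = -84°
rotate_crank_by(-25°): θ ← -84° -25° = -109°
rotate_crank_by(-64°): θ ← -109° -64° = -173°
rotate_crank_by(+50°): θ ← -173° +50° = -123°
crank pin P = (r cos θ, r sin θ) = (-21.785561, -33.546823)
h = r sin θ − e = -33.546823 − 1 = -34.546823
sin φ = h / L = -34.546823 / 107 = -0.32286750
φ = arcsin(-0.32286750) = -18.836428°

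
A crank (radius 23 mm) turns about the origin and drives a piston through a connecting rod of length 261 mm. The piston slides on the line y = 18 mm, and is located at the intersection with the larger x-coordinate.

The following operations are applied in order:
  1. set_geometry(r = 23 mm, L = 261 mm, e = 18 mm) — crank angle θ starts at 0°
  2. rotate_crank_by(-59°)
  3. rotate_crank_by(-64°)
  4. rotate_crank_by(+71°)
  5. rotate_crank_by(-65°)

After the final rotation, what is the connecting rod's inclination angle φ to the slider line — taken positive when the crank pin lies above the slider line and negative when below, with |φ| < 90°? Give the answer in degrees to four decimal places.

set_geometry: r = 23 mm, L = 261 mm, e = 18 mm; θ ← 0°
rotate_crank_by(-59°): θ ← 0° -59° = -59°
rotate_crank_by(-64°): θ ← -59° -64° = -123°
rotate_crank_by(+71°): θ ← -123° +71° = -52°
rotate_crank_by(-65°): θ ← -52° -65° = -117°
crank pin P = (r cos θ, r sin θ) = (-10.441781, -20.493150)
h = r sin θ − e = -20.493150 − 18 = -38.493150
sin φ = h / L = -38.493150 / 261 = -0.14748333
φ = arcsin(-0.14748333) = -8.481110°

-8.4811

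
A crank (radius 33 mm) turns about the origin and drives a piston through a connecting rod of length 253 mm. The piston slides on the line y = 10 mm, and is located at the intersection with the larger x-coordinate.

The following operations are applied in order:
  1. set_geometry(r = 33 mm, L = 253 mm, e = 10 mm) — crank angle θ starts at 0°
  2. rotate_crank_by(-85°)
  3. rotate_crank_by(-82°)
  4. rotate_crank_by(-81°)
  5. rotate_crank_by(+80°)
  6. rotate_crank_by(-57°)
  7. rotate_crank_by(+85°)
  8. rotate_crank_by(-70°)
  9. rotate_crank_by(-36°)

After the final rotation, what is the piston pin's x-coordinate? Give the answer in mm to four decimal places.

set_geometry: r = 33 mm, L = 253 mm, e = 10 mm; θ ← 0°
rotate_crank_by(-85°): θ ← 0° -85° = -85°
rotate_crank_by(-82°): θ ← -85° -82° = -167°
rotate_crank_by(-81°): θ ← -167° -81° = -248°
rotate_crank_by(+80°): θ ← -248° +80° = -168°
rotate_crank_by(-57°): θ ← -168° -57° = -225°
rotate_crank_by(+85°): θ ← -225° +85° = -140°
rotate_crank_by(-70°): θ ← -140° -70° = -210°
rotate_crank_by(-36°): θ ← -210° -36° = -246°
crank pin P = (r cos θ, r sin θ) = (-13.422309, 30.147000)
h = r sin θ − e = 30.147000 − 10 = 20.147000
x = r cos θ + √(L² − h²) = -13.422309 + √(64009.0 − 405.9016) = -13.422309 + 252.196547 = 238.774238

238.7742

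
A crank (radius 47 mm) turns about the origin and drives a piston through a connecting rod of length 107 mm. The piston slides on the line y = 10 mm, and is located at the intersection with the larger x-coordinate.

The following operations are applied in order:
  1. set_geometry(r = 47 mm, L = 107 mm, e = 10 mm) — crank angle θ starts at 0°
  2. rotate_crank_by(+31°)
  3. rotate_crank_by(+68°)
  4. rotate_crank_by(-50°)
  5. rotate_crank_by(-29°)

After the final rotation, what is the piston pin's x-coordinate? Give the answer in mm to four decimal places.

150.9930

set_geometry: r = 47 mm, L = 107 mm, e = 10 mm; θ ← 0°
rotate_crank_by(+31°): θ ← 0° +31° = 31°
rotate_crank_by(+68°): θ ← 31° +68° = 99°
rotate_crank_by(-50°): θ ← 99° -50° = 49°
rotate_crank_by(-29°): θ ← 49° -29° = 20°
crank pin P = (r cos θ, r sin θ) = (44.165553, 16.074947)
h = r sin θ − e = 16.074947 − 10 = 6.074947
x = r cos θ + √(L² − h²) = 44.165553 + √(11449.0 − 36.9050) = 44.165553 + 106.827408 = 150.992961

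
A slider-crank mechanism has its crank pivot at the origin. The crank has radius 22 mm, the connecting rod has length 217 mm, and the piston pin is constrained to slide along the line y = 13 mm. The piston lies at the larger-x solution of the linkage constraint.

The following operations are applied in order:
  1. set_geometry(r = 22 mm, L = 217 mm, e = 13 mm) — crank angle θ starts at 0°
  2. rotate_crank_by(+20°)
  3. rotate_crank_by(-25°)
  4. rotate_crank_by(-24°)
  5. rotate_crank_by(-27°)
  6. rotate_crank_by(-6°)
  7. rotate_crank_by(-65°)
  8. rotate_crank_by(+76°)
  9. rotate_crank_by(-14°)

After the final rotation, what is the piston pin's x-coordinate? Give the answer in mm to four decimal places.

set_geometry: r = 22 mm, L = 217 mm, e = 13 mm; θ ← 0°
rotate_crank_by(+20°): θ ← 0° +20° = 20°
rotate_crank_by(-25°): θ ← 20° -25° = -5°
rotate_crank_by(-24°): θ ← -5° -24° = -29°
rotate_crank_by(-27°): θ ← -29° -27° = -56°
rotate_crank_by(-6°): θ ← -56° -6° = -62°
rotate_crank_by(-65°): θ ← -62° -65° = -127°
rotate_crank_by(+76°): θ ← -127° +76° = -51°
rotate_crank_by(-14°): θ ← -51° -14° = -65°
crank pin P = (r cos θ, r sin θ) = (9.297602, -19.938771)
h = r sin θ − e = -19.938771 − 13 = -32.938771
x = r cos θ + √(L² − h²) = 9.297602 + √(47089.0 − 1084.9627) = 9.297602 + 214.485518 = 223.783120

223.7831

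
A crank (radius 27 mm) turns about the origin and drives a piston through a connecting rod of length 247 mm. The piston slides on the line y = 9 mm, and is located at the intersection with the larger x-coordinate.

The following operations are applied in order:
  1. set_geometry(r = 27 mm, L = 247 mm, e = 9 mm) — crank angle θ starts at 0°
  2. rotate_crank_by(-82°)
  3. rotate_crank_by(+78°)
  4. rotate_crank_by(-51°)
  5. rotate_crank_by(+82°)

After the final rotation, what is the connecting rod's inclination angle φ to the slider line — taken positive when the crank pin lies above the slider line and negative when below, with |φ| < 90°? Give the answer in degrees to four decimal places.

set_geometry: r = 27 mm, L = 247 mm, e = 9 mm; θ ← 0°
rotate_crank_by(-82°): θ ← 0° -82° = -82°
rotate_crank_by(+78°): θ ← -82° +78° = -4°
rotate_crank_by(-51°): θ ← -4° -51° = -55°
rotate_crank_by(+82°): θ ← -55° +82° = 27°
crank pin P = (r cos θ, r sin θ) = (24.057176, 12.257743)
h = r sin θ − e = 12.257743 − 9 = 3.257743
sin φ = h / L = 3.257743 / 247 = 0.01318924
φ = arcsin(0.01318924) = 0.755710°

0.7557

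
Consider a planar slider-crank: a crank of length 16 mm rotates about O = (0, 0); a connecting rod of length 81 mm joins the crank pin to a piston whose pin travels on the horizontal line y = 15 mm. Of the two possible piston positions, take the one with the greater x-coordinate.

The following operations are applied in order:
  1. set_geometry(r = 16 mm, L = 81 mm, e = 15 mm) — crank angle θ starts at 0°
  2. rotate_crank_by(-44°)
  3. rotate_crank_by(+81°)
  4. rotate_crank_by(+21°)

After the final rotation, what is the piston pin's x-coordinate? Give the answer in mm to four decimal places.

89.4661

set_geometry: r = 16 mm, L = 81 mm, e = 15 mm; θ ← 0°
rotate_crank_by(-44°): θ ← 0° -44° = -44°
rotate_crank_by(+81°): θ ← -44° +81° = 37°
rotate_crank_by(+21°): θ ← 37° +21° = 58°
crank pin P = (r cos θ, r sin θ) = (8.478708, 13.568770)
h = r sin θ − e = 13.568770 − 15 = -1.431230
x = r cos θ + √(L² − h²) = 8.478708 + √(6561.0 − 2.0484) = 8.478708 + 80.987354 = 89.466063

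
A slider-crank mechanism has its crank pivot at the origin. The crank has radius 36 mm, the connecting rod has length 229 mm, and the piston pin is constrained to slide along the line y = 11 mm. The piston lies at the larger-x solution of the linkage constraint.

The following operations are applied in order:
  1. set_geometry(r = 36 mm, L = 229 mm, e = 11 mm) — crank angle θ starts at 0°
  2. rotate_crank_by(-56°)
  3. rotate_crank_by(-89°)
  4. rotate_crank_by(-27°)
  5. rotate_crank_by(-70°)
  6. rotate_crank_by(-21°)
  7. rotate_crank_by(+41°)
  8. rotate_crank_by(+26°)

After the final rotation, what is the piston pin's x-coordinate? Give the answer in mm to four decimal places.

194.3920

set_geometry: r = 36 mm, L = 229 mm, e = 11 mm; θ ← 0°
rotate_crank_by(-56°): θ ← 0° -56° = -56°
rotate_crank_by(-89°): θ ← -56° -89° = -145°
rotate_crank_by(-27°): θ ← -145° -27° = -172°
rotate_crank_by(-70°): θ ← -172° -70° = -242°
rotate_crank_by(-21°): θ ← -242° -21° = -263°
rotate_crank_by(+41°): θ ← -263° +41° = -222°
rotate_crank_by(+26°): θ ← -222° +26° = -196°
crank pin P = (r cos θ, r sin θ) = (-34.605421, 9.922945)
h = r sin θ − e = 9.922945 − 11 = -1.077055
x = r cos θ + √(L² − h²) = -34.605421 + √(52441.0 − 1.1600) = -34.605421 + 228.997467 = 194.392046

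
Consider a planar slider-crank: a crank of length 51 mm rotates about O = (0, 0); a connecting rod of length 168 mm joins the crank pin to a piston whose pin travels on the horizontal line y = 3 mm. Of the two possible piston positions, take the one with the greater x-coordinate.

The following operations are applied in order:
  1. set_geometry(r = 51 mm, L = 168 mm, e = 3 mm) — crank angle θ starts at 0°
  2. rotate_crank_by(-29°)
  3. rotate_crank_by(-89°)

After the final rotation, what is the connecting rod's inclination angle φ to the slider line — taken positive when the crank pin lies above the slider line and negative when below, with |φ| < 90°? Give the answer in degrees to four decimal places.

set_geometry: r = 51 mm, L = 168 mm, e = 3 mm; θ ← 0°
rotate_crank_by(-29°): θ ← 0° -29° = -29°
rotate_crank_by(-89°): θ ← -29° -89° = -118°
crank pin P = (r cos θ, r sin θ) = (-23.943050, -45.030327)
h = r sin θ − e = -45.030327 − 3 = -48.030327
sin φ = h / L = -48.030327 / 168 = -0.28589480
φ = arcsin(-0.28589480) = -16.612343°

-16.6123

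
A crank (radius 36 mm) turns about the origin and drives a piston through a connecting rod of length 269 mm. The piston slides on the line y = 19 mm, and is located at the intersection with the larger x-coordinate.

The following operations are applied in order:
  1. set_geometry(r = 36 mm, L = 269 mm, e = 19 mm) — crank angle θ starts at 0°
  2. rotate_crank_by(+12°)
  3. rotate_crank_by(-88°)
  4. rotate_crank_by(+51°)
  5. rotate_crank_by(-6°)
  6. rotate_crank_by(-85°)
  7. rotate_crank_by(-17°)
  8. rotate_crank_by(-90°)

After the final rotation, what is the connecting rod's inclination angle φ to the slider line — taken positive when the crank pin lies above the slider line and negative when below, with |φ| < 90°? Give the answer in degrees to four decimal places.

1.1826

set_geometry: r = 36 mm, L = 269 mm, e = 19 mm; θ ← 0°
rotate_crank_by(+12°): θ ← 0° +12° = 12°
rotate_crank_by(-88°): θ ← 12° -88° = -76°
rotate_crank_by(+51°): θ ← -76° +51° = -25°
rotate_crank_by(-6°): θ ← -25° -6° = -31°
rotate_crank_by(-85°): θ ← -31° -85° = -116°
rotate_crank_by(-17°): θ ← -116° -17° = -133°
rotate_crank_by(-90°): θ ← -133° -90° = -223°
crank pin P = (r cos θ, r sin θ) = (-26.328733, 24.551941)
h = r sin θ − e = 24.551941 − 19 = 5.551941
sin φ = h / L = 5.551941 / 269 = 0.02063919
φ = arcsin(0.02063919) = 1.182622°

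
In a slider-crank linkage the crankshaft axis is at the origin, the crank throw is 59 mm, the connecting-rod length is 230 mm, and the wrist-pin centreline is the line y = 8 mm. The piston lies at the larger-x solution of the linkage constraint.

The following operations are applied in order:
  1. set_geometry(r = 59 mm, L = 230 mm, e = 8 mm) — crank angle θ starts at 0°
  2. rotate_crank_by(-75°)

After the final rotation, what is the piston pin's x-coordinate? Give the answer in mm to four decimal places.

set_geometry: r = 59 mm, L = 230 mm, e = 8 mm; θ ← 0°
rotate_crank_by(-75°): θ ← 0° -75° = -75°
crank pin P = (r cos θ, r sin θ) = (15.270324, -56.989624)
h = r sin θ − e = -56.989624 − 8 = -64.989624
x = r cos θ + √(L² − h²) = 15.270324 + √(52900.0 − 4223.6512) = 15.270324 + 220.627172 = 235.897495

235.8975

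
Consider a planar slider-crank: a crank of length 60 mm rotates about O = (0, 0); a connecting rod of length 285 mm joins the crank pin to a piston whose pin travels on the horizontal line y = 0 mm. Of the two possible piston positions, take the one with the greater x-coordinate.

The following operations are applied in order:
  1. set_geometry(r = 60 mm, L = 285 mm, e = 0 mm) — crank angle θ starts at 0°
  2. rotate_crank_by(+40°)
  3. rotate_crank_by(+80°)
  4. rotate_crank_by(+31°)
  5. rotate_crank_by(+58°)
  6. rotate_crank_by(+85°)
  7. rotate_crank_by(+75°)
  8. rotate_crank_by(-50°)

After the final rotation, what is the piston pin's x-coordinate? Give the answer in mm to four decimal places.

327.5511

set_geometry: r = 60 mm, L = 285 mm, e = 0 mm; θ ← 0°
rotate_crank_by(+40°): θ ← 0° +40° = 40°
rotate_crank_by(+80°): θ ← 40° +80° = 120°
rotate_crank_by(+31°): θ ← 120° +31° = 151°
rotate_crank_by(+58°): θ ← 151° +58° = 209°
rotate_crank_by(+85°): θ ← 209° +85° = 294°
rotate_crank_by(+75°): θ ← 294° +75° = 369°
rotate_crank_by(-50°): θ ← 369° -50° = 319°
crank pin P = (r cos θ, r sin θ) = (45.282575, -39.363542)
h = r sin θ − e = -39.363542 − 0 = -39.363542
x = r cos θ + √(L² − h²) = 45.282575 + √(81225.0 − 1549.4884) = 45.282575 + 282.268510 = 327.551085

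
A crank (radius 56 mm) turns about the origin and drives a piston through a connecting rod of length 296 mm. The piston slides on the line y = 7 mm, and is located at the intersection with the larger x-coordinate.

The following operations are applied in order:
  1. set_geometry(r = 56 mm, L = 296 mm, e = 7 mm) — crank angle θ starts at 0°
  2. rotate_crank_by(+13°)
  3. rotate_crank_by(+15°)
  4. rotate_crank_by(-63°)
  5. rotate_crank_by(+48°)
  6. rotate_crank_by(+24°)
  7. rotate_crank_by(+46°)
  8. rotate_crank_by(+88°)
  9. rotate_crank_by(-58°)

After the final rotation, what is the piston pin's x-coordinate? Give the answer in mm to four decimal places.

270.7476

set_geometry: r = 56 mm, L = 296 mm, e = 7 mm; θ ← 0°
rotate_crank_by(+13°): θ ← 0° +13° = 13°
rotate_crank_by(+15°): θ ← 13° +15° = 28°
rotate_crank_by(-63°): θ ← 28° -63° = -35°
rotate_crank_by(+48°): θ ← -35° +48° = 13°
rotate_crank_by(+24°): θ ← 13° +24° = 37°
rotate_crank_by(+46°): θ ← 37° +46° = 83°
rotate_crank_by(+88°): θ ← 83° +88° = 171°
rotate_crank_by(-58°): θ ← 171° -58° = 113°
crank pin P = (r cos θ, r sin θ) = (-21.880943, 51.548272)
h = r sin θ − e = 51.548272 − 7 = 44.548272
x = r cos θ + √(L² − h²) = -21.880943 + √(87616.0 − 1984.5485) = -21.880943 + 292.628521 = 270.747578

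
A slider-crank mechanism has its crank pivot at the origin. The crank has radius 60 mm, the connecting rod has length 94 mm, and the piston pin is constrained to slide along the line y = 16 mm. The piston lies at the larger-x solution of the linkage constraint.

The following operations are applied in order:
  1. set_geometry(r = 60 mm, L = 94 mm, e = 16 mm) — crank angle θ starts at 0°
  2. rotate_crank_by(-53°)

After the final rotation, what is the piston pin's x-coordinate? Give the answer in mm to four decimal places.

set_geometry: r = 60 mm, L = 94 mm, e = 16 mm; θ ← 0°
rotate_crank_by(-53°): θ ← 0° -53° = -53°
crank pin P = (r cos θ, r sin θ) = (36.108901, -47.918131)
h = r sin θ − e = -47.918131 − 16 = -63.918131
x = r cos θ + √(L² − h²) = 36.108901 + √(8836.0 − 4085.5274) = 36.108901 + 68.923672 = 105.032574

105.0326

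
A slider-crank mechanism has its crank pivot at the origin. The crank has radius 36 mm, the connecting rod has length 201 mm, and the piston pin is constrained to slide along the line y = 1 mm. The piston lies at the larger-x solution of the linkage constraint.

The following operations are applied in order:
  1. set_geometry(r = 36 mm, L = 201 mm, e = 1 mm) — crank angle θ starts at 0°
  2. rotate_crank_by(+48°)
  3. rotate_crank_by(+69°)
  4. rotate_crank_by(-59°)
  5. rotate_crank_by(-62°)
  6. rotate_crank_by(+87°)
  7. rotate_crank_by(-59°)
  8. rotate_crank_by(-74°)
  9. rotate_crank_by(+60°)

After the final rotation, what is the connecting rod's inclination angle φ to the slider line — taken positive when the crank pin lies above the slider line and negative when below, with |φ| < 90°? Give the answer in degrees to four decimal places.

set_geometry: r = 36 mm, L = 201 mm, e = 1 mm; θ ← 0°
rotate_crank_by(+48°): θ ← 0° +48° = 48°
rotate_crank_by(+69°): θ ← 48° +69° = 117°
rotate_crank_by(-59°): θ ← 117° -59° = 58°
rotate_crank_by(-62°): θ ← 58° -62° = -4°
rotate_crank_by(+87°): θ ← -4° +87° = 83°
rotate_crank_by(-59°): θ ← 83° -59° = 24°
rotate_crank_by(-74°): θ ← 24° -74° = -50°
rotate_crank_by(+60°): θ ← -50° +60° = 10°
crank pin P = (r cos θ, r sin θ) = (35.453079, 6.251334)
h = r sin θ − e = 6.251334 − 1 = 5.251334
sin φ = h / L = 5.251334 / 201 = 0.02612604
φ = arcsin(0.02612604) = 1.497082°

1.4971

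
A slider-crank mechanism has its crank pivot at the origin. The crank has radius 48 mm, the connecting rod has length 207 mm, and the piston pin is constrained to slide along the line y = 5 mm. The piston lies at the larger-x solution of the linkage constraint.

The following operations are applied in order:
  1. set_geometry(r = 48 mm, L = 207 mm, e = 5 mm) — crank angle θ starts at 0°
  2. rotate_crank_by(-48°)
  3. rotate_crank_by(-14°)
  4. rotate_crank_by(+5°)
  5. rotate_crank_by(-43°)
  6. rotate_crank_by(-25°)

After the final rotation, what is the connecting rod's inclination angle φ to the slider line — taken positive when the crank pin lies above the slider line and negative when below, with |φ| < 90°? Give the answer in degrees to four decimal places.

-12.3629

set_geometry: r = 48 mm, L = 207 mm, e = 5 mm; θ ← 0°
rotate_crank_by(-48°): θ ← 0° -48° = -48°
rotate_crank_by(-14°): θ ← -48° -14° = -62°
rotate_crank_by(+5°): θ ← -62° +5° = -57°
rotate_crank_by(-43°): θ ← -57° -43° = -100°
rotate_crank_by(-25°): θ ← -100° -25° = -125°
crank pin P = (r cos θ, r sin θ) = (-27.531669, -39.319298)
h = r sin θ − e = -39.319298 − 5 = -44.319298
sin φ = h / L = -44.319298 / 207 = -0.21410289
φ = arcsin(-0.21410289) = -12.362901°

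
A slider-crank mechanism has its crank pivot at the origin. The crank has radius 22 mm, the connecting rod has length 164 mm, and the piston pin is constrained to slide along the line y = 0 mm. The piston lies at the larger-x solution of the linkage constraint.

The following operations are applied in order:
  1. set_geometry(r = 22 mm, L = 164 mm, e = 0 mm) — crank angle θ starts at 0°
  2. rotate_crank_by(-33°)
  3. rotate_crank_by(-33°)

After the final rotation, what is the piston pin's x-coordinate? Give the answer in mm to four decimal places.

171.7121

set_geometry: r = 22 mm, L = 164 mm, e = 0 mm; θ ← 0°
rotate_crank_by(-33°): θ ← 0° -33° = -33°
rotate_crank_by(-33°): θ ← -33° -33° = -66°
crank pin P = (r cos θ, r sin θ) = (8.948206, -20.098000)
h = r sin θ − e = -20.098000 − 0 = -20.098000
x = r cos θ + √(L² − h²) = 8.948206 + √(26896.0 − 403.9296) = 8.948206 + 162.763849 = 171.712055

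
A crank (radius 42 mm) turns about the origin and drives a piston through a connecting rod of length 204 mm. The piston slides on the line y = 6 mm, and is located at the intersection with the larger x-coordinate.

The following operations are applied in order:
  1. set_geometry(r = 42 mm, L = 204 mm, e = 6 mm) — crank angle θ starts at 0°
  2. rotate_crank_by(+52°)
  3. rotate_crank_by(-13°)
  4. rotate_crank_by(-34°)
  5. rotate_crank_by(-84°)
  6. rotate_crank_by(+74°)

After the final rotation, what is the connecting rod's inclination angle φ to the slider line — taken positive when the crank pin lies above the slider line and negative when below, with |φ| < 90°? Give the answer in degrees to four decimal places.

-2.7143

set_geometry: r = 42 mm, L = 204 mm, e = 6 mm; θ ← 0°
rotate_crank_by(+52°): θ ← 0° +52° = 52°
rotate_crank_by(-13°): θ ← 52° -13° = 39°
rotate_crank_by(-34°): θ ← 39° -34° = 5°
rotate_crank_by(-84°): θ ← 5° -84° = -79°
rotate_crank_by(+74°): θ ← -79° +74° = -5°
crank pin P = (r cos θ, r sin θ) = (41.840177, -3.660541)
h = r sin θ − e = -3.660541 − 6 = -9.660541
sin φ = h / L = -9.660541 / 204 = -0.04735559
φ = arcsin(-0.04735559) = -2.714291°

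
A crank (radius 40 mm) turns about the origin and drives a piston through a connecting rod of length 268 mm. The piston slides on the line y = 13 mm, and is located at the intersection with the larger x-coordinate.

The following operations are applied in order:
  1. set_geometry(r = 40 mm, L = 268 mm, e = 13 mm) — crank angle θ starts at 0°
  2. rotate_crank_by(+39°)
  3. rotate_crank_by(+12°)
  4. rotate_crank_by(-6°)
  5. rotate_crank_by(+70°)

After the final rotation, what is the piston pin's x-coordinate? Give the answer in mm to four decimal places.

set_geometry: r = 40 mm, L = 268 mm, e = 13 mm; θ ← 0°
rotate_crank_by(+39°): θ ← 0° +39° = 39°
rotate_crank_by(+12°): θ ← 39° +12° = 51°
rotate_crank_by(-6°): θ ← 51° -6° = 45°
rotate_crank_by(+70°): θ ← 45° +70° = 115°
crank pin P = (r cos θ, r sin θ) = (-16.904730, 36.252311)
h = r sin θ − e = 36.252311 − 13 = 23.252311
x = r cos θ + √(L² − h²) = -16.904730 + √(71824.0 − 540.6700) = -16.904730 + 266.989382 = 250.084651

250.0847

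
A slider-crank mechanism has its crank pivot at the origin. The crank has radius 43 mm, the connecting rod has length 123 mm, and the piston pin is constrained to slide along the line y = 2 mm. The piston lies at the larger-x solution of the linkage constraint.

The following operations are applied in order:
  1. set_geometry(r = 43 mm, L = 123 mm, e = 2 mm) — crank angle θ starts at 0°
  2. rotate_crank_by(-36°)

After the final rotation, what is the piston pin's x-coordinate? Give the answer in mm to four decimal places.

154.7256

set_geometry: r = 43 mm, L = 123 mm, e = 2 mm; θ ← 0°
rotate_crank_by(-36°): θ ← 0° -36° = -36°
crank pin P = (r cos θ, r sin θ) = (34.787731, -25.274766)
h = r sin θ − e = -25.274766 − 2 = -27.274766
x = r cos θ + √(L² − h²) = 34.787731 + √(15129.0 − 743.9129) = 34.787731 + 119.937847 = 154.725578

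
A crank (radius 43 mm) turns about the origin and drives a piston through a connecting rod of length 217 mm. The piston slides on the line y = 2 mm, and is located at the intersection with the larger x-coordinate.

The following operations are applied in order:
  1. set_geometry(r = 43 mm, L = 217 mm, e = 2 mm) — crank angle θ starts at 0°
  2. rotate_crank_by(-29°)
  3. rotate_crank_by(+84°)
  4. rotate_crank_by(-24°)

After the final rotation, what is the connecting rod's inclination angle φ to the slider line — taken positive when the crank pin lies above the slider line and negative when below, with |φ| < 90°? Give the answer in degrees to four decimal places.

5.3271

set_geometry: r = 43 mm, L = 217 mm, e = 2 mm; θ ← 0°
rotate_crank_by(-29°): θ ← 0° -29° = -29°
rotate_crank_by(+84°): θ ← -29° +84° = 55°
rotate_crank_by(-24°): θ ← 55° -24° = 31°
crank pin P = (r cos θ, r sin θ) = (36.858194, 22.146637)
h = r sin θ − e = 22.146637 − 2 = 20.146637
sin φ = h / L = 20.146637 / 217 = 0.09284165
φ = arcsin(0.09284165) = 5.327106°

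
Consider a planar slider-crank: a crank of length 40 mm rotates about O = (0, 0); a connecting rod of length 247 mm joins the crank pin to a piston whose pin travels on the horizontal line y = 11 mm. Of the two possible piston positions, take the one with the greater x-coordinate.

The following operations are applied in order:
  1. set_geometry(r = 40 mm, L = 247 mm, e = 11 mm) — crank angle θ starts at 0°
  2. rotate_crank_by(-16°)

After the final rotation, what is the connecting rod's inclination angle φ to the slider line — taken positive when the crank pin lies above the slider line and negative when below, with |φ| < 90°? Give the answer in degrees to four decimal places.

-5.1160

set_geometry: r = 40 mm, L = 247 mm, e = 11 mm; θ ← 0°
rotate_crank_by(-16°): θ ← 0° -16° = -16°
crank pin P = (r cos θ, r sin θ) = (38.450468, -11.025494)
h = r sin θ − e = -11.025494 − 11 = -22.025494
sin φ = h / L = -22.025494 / 247 = -0.08917204
φ = arcsin(-0.08917204) = -5.115977°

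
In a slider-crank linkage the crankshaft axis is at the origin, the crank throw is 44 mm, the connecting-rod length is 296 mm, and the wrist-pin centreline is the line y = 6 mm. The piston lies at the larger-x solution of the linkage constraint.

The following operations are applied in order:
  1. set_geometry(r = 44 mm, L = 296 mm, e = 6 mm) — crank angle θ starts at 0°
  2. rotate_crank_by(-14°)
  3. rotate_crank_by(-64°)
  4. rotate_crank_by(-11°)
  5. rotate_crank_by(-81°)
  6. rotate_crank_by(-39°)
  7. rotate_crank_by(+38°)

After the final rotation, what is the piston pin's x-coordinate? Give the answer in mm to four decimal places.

set_geometry: r = 44 mm, L = 296 mm, e = 6 mm; θ ← 0°
rotate_crank_by(-14°): θ ← 0° -14° = -14°
rotate_crank_by(-64°): θ ← -14° -64° = -78°
rotate_crank_by(-11°): θ ← -78° -11° = -89°
rotate_crank_by(-81°): θ ← -89° -81° = -170°
rotate_crank_by(-39°): θ ← -170° -39° = -209°
rotate_crank_by(+38°): θ ← -209° +38° = -171°
crank pin P = (r cos θ, r sin θ) = (-43.458287, -6.883116)
h = r sin θ − e = -6.883116 − 6 = -12.883116
x = r cos θ + √(L² − h²) = -43.458287 + √(87616.0 − 165.9747) = -43.458287 + 295.719504 = 252.261217

252.2612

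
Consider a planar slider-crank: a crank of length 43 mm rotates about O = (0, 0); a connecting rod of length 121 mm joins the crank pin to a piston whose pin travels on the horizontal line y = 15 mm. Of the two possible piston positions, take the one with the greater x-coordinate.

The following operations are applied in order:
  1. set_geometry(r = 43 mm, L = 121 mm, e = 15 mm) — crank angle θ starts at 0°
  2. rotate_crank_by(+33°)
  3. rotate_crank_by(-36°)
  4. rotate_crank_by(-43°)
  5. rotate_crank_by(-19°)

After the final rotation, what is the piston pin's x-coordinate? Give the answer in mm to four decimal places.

126.4690

set_geometry: r = 43 mm, L = 121 mm, e = 15 mm; θ ← 0°
rotate_crank_by(+33°): θ ← 0° +33° = 33°
rotate_crank_by(-36°): θ ← 33° -36° = -3°
rotate_crank_by(-43°): θ ← -3° -43° = -46°
rotate_crank_by(-19°): θ ← -46° -19° = -65°
crank pin P = (r cos θ, r sin θ) = (18.172585, -38.971235)
h = r sin θ − e = -38.971235 − 15 = -53.971235
x = r cos θ + √(L² − h²) = 18.172585 + √(14641.0 − 2912.8942) = 18.172585 + 108.296379 = 126.468965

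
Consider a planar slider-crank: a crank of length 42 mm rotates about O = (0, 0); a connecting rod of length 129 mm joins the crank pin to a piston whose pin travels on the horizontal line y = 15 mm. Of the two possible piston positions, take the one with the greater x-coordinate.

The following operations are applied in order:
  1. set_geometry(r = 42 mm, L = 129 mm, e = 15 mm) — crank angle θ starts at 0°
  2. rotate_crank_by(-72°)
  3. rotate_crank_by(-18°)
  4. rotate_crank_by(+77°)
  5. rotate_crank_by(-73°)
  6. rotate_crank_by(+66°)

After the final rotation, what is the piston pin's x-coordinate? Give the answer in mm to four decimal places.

165.0804

set_geometry: r = 42 mm, L = 129 mm, e = 15 mm; θ ← 0°
rotate_crank_by(-72°): θ ← 0° -72° = -72°
rotate_crank_by(-18°): θ ← -72° -18° = -90°
rotate_crank_by(+77°): θ ← -90° +77° = -13°
rotate_crank_by(-73°): θ ← -13° -73° = -86°
rotate_crank_by(+66°): θ ← -86° +66° = -20°
crank pin P = (r cos θ, r sin θ) = (39.467090, -14.364846)
h = r sin θ − e = -14.364846 − 15 = -29.364846
x = r cos θ + √(L² − h²) = 39.467090 + √(16641.0 − 862.2942) = 39.467090 + 125.613319 = 165.080409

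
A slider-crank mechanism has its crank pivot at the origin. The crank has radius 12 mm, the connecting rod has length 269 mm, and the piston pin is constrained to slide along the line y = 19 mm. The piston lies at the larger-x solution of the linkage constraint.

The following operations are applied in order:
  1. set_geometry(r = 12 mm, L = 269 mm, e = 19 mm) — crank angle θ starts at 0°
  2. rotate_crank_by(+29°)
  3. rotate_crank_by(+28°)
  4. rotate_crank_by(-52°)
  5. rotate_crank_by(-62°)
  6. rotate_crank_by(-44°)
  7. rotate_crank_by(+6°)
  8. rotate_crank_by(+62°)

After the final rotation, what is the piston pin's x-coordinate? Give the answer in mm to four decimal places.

set_geometry: r = 12 mm, L = 269 mm, e = 19 mm; θ ← 0°
rotate_crank_by(+29°): θ ← 0° +29° = 29°
rotate_crank_by(+28°): θ ← 29° +28° = 57°
rotate_crank_by(-52°): θ ← 57° -52° = 5°
rotate_crank_by(-62°): θ ← 5° -62° = -57°
rotate_crank_by(-44°): θ ← -57° -44° = -101°
rotate_crank_by(+6°): θ ← -101° +6° = -95°
rotate_crank_by(+62°): θ ← -95° +62° = -33°
crank pin P = (r cos θ, r sin θ) = (10.064047, -6.535668)
h = r sin θ − e = -6.535668 − 19 = -25.535668
x = r cos θ + √(L² − h²) = 10.064047 + √(72361.0 − 652.0704) = 10.064047 + 267.785230 = 277.849277

277.8493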